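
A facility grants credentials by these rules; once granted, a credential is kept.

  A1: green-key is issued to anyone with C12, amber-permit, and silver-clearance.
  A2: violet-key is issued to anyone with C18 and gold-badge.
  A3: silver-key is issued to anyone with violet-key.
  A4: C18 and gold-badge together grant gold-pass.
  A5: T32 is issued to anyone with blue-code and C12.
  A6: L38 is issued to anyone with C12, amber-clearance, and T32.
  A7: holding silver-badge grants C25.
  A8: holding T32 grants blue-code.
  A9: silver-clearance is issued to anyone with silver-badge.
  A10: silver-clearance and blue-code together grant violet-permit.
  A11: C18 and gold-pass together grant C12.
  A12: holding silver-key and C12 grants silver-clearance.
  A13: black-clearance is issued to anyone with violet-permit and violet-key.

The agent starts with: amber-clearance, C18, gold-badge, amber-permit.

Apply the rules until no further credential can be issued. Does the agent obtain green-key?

Yes

Holding C18 and gold-badge grants violet-key (A2).
Holding C18 and gold-badge grants gold-pass (A4).
Holding violet-key grants silver-key (A3).
Holding C18 and gold-pass grants C12 (A11).
Holding silver-key and C12 grants silver-clearance (A12).
Holding C12, amber-permit, and silver-clearance grants green-key (A1).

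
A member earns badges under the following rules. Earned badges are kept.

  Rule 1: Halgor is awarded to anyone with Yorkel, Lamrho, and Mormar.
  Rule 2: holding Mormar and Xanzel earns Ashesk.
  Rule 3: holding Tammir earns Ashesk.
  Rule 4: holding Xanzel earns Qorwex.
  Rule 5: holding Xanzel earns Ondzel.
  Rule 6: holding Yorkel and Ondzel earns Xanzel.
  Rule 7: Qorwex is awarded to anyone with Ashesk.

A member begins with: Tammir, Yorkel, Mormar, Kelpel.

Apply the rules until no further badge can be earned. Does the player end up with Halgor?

Halgor would need Yorkel, Lamrho, and Mormar (Rule 1), but Lamrho is never earned.

No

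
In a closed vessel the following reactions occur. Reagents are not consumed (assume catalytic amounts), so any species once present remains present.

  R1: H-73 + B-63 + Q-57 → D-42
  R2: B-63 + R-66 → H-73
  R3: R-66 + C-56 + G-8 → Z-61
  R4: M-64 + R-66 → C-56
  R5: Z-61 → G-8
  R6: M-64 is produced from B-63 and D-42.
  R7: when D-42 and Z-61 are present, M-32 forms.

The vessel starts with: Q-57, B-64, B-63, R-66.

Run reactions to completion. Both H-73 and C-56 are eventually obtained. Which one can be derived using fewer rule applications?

H-73

H-73: B-63 and R-66 present → H-73 forms (R2). [1 rule application]
C-56: B-63 and R-66 present → H-73 forms (R2). H-73, B-63, and Q-57 present → D-42 forms (R1). B-63 and D-42 present → M-64 forms (R6). M-64 and R-66 present → C-56 forms (R4). [4 rule applications]
H-73 needs fewer.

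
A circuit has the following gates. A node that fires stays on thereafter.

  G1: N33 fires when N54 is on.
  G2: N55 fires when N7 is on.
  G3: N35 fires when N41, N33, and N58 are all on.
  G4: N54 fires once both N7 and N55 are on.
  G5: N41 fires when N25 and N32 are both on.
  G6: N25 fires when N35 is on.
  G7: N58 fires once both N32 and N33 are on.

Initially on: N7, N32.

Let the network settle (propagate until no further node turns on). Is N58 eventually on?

Yes

N7 is on, so N55 fires (G2).
N7 and N55 are on, so N54 fires (G4).
N54 is on, so N33 fires (G1).
G7: N32 and N33 on → N58 on.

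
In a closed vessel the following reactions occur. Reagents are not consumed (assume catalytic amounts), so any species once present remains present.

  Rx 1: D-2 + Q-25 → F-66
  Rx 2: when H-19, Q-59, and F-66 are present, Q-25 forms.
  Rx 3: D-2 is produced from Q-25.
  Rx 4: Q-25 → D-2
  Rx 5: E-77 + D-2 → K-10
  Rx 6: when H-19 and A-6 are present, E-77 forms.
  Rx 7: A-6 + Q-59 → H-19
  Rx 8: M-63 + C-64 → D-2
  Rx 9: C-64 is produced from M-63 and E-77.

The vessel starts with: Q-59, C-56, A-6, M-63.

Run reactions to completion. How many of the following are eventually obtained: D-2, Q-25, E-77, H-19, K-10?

A-6 and Q-59 present → H-19 forms (Rx 7).
H-19 and A-6 present → E-77 forms (Rx 6).
M-63 and E-77 present → C-64 forms (Rx 9).
M-63 and C-64 present → D-2 forms (Rx 8).
E-77 and D-2 present → K-10 forms (Rx 5).
D-2: reached.
Q-25 would need H-19, Q-59, and F-66 (Rx 2), but F-66 never forms.
E-77: reached.
H-19: reached.
K-10: reached.
Reached: D-2, E-77, H-19, and K-10 — 4 of the 5.

4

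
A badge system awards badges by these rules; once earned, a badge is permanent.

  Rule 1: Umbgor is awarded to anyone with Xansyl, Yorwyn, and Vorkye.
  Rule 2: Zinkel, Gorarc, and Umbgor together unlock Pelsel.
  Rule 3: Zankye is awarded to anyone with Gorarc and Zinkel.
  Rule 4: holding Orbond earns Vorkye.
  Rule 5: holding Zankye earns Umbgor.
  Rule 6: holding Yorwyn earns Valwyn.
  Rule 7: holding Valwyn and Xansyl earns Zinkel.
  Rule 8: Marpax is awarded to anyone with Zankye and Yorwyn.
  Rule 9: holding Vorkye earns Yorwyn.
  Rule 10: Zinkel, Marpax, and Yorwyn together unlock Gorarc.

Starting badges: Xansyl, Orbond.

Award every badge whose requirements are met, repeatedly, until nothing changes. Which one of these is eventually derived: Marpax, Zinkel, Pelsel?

With Orbond, Vorkye is earned (Rule 4).
With Vorkye, Yorwyn is earned (Rule 9).
With Yorwyn, Valwyn is earned (Rule 6).
With Valwyn and Xansyl, Zinkel is earned (Rule 7).
Pelsel would need Zinkel, Gorarc, and Umbgor (Rule 2), but Gorarc is never earned. Marpax would need Zankye and Yorwyn (Rule 8), but Zankye is never earned.

Zinkel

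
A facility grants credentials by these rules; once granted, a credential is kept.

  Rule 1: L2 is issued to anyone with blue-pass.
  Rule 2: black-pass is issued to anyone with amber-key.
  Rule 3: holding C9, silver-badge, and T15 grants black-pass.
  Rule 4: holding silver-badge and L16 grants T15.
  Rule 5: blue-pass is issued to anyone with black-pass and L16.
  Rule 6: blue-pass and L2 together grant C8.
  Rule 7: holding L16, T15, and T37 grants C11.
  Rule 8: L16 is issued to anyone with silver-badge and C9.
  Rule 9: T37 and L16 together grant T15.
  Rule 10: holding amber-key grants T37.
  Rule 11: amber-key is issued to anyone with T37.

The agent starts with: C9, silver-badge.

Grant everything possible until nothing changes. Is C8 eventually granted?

Holding silver-badge and C9 grants L16 (Rule 8).
Holding silver-badge and L16 grants T15 (Rule 4).
Holding C9, silver-badge, and T15 grants black-pass (Rule 3).
Holding black-pass and L16 grants blue-pass (Rule 5).
Holding blue-pass grants L2 (Rule 1).
Holding blue-pass and L2 grants C8 (Rule 6).

Yes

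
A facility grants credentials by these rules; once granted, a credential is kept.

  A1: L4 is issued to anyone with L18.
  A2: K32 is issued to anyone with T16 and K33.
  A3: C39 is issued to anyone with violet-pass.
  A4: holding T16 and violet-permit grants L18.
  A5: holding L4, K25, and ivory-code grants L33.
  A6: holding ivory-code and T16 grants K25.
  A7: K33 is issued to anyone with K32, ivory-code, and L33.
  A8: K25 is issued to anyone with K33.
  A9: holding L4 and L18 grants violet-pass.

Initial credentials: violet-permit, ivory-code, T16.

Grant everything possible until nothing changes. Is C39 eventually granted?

Holding T16 and violet-permit grants L18 (A4).
Holding L18 grants L4 (A1).
Holding L4 and L18 grants violet-pass (A9).
Holding violet-pass grants C39 (A3).

Yes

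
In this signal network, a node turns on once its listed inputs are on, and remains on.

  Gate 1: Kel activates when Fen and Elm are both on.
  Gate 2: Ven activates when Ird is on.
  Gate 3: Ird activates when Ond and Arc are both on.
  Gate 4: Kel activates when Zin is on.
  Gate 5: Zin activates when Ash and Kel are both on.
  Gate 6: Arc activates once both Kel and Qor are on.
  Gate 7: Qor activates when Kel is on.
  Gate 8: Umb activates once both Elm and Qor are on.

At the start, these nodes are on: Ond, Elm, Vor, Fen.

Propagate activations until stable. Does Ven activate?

Yes

Fen and Elm are on, so Kel activates (Gate 1).
Kel is on, so Qor activates (Gate 7).
Gate 6: Kel and Qor on → Arc on.
Gate 3: Ond and Arc on → Ird on.
Gate 2: Ird on → Ven on.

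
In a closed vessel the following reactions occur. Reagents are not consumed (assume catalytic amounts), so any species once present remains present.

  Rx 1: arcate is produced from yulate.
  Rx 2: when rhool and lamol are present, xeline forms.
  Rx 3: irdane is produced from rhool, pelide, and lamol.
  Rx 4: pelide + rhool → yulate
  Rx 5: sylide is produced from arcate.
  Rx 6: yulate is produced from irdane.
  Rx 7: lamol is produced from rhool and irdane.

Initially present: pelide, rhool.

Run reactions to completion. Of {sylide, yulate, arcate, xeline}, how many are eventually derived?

pelide and rhool present → yulate forms (Rx 4).
yulate present → arcate forms (Rx 1).
arcate present → sylide forms (Rx 5).
sylide: reached.
yulate: reached.
arcate: reached.
xeline would need rhool and lamol (Rx 2), but lamol never forms.
Reached: sylide, yulate, and arcate — 3 of the 4.

3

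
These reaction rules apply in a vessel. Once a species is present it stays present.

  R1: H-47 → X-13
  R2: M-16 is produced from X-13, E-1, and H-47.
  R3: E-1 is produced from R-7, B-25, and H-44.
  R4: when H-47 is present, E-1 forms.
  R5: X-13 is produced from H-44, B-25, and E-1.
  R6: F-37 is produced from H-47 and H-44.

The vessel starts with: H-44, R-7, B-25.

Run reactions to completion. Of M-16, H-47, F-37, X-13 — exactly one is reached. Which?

R-7, B-25, and H-44 present → E-1 forms (R3).
H-44, B-25, and E-1 present → X-13 forms (R5).
F-37 would need H-47 and H-44 (R6), but H-47 never forms. M-16 would need X-13, E-1, and H-47 (R2), but H-47 never forms. No rule produces H-47, and it is not given.

X-13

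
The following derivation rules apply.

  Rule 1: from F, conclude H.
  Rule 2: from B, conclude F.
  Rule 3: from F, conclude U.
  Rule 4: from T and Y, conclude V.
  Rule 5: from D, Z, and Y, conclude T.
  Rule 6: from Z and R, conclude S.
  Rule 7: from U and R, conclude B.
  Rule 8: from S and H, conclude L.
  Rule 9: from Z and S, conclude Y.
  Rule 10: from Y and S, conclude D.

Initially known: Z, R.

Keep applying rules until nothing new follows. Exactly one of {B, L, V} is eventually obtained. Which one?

Z and R hold, so S follows (Rule 6).
From Z and S, Rule 9 gives Y.
From Y and S, Rule 10 gives D.
D, Z, and Y hold, so T follows (Rule 5).
From T and Y, Rule 4 gives V.
L would need S and H (Rule 8), but H is never established. B would need U and R (Rule 7), but U is never established.

V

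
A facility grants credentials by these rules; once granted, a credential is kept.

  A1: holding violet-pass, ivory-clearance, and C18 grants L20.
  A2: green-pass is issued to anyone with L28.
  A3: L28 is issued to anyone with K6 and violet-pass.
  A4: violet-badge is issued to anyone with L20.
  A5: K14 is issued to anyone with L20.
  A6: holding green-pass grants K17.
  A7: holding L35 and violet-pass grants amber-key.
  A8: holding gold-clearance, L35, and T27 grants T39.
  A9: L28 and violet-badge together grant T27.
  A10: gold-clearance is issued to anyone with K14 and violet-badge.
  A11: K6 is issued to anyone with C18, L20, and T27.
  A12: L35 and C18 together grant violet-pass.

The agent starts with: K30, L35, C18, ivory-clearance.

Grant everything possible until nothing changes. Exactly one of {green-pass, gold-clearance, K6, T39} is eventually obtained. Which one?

Holding L35 and C18 grants violet-pass (A12).
Holding violet-pass, ivory-clearance, and C18 grants L20 (A1).
Holding L20 grants violet-badge (A4).
Holding L20 grants K14 (A5).
Holding K14 and violet-badge grants gold-clearance (A10).
green-pass would need L28 (A2), but L28 is never granted. T39 would need gold-clearance, L35, and T27 (A8), but T27 is never granted. K6 would need C18, L20, and T27 (A11), but T27 is never granted.

gold-clearance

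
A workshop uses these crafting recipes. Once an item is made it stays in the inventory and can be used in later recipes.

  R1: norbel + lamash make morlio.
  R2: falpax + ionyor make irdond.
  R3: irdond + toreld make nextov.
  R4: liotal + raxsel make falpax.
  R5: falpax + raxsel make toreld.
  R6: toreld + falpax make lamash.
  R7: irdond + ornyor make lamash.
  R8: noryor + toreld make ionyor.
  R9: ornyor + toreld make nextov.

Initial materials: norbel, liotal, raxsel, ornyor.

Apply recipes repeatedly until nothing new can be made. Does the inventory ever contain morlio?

Yes

Using R4, liotal and raxsel make falpax.
Using R5, falpax and raxsel make toreld.
Using R6, toreld and falpax make lamash.
Using R1, norbel and lamash make morlio.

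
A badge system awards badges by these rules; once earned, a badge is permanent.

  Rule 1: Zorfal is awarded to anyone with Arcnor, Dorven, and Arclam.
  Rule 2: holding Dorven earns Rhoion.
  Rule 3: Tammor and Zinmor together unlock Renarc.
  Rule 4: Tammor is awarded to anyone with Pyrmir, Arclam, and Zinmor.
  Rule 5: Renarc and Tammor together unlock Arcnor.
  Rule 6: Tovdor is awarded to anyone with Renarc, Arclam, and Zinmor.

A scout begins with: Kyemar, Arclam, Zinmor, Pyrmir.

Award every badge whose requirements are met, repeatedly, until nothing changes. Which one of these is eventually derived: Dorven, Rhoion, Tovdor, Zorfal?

Tovdor

With Pyrmir, Arclam, and Zinmor, Tammor is earned (Rule 4).
With Tammor and Zinmor, Renarc is earned (Rule 3).
With Renarc, Arclam, and Zinmor, Tovdor is earned (Rule 6).
Rhoion would need Dorven (Rule 2), but Dorven is never earned. No rule produces Dorven, and it is not given. Zorfal would need Arcnor, Dorven, and Arclam (Rule 1), but Dorven is never earned.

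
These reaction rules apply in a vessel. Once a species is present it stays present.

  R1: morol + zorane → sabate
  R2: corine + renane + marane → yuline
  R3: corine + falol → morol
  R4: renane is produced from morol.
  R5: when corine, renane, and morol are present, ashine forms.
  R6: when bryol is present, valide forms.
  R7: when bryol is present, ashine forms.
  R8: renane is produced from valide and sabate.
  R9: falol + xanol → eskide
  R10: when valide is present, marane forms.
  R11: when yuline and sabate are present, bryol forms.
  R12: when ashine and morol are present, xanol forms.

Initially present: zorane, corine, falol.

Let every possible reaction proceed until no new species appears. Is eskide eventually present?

Yes

corine and falol present → morol forms (R3).
morol present → renane forms (R4).
corine, renane, and morol present → ashine forms (R5).
ashine and morol present → xanol forms (R12).
falol and xanol present → eskide forms (R9).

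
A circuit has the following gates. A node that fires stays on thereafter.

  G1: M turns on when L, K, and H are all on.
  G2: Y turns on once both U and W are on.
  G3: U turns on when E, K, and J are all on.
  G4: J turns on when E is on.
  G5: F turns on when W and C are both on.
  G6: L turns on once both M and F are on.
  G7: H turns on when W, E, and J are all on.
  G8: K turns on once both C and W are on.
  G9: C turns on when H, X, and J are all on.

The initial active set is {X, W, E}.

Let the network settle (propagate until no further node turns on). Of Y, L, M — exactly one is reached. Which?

G4: E on → J on.
W, E, and J are on, so H turns on (G7).
G9: H, X, and J on → C on.
G8: C and W on → K on.
G3: E, K, and J on → U on.
G2: U and W on → Y on.
M would need L, K, and H (G1), but L never turns on. L would need M and F (G6), but M never turns on.

Y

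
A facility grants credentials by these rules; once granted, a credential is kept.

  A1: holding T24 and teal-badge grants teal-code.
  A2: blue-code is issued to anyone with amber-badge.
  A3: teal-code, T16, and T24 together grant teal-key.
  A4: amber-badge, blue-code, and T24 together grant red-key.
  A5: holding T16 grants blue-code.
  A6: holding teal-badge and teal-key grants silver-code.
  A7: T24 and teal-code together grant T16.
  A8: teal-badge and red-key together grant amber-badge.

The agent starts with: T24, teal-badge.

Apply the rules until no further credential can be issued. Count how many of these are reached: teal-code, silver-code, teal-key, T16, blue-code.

Holding T24 and teal-badge grants teal-code (A1).
Holding T24 and teal-code grants T16 (A7).
Holding teal-code, T16, and T24 grants teal-key (A3).
Holding T16 grants blue-code (A5).
Holding teal-badge and teal-key grants silver-code (A6).
teal-code: reached.
silver-code: reached.
teal-key: reached.
T16: reached.
blue-code: reached.
All 5 are reached.

5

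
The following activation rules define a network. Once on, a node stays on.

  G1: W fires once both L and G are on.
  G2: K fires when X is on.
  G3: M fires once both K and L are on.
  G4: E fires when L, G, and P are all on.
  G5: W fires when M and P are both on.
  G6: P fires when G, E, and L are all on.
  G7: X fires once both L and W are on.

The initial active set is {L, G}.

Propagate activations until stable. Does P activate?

P would need G, E, and L (G6), but E never turns on.

No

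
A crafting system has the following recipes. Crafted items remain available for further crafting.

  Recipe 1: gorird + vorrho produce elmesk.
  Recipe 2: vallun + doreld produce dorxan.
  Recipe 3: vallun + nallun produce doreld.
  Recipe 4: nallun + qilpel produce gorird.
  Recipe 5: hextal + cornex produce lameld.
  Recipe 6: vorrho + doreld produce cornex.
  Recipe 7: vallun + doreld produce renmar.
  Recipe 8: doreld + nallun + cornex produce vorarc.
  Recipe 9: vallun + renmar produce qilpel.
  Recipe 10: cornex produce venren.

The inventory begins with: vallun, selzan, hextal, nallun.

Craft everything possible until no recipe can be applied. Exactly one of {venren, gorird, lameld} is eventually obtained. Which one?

vallun + nallun → doreld (Recipe 3).
Using Recipe 7, vallun and doreld make renmar.
vallun + renmar → qilpel (Recipe 9).
nallun + qilpel → gorird (Recipe 4).
venren would need cornex (Recipe 10), but cornex is never obtained. lameld would need hextal and cornex (Recipe 5), but cornex is never obtained.

gorird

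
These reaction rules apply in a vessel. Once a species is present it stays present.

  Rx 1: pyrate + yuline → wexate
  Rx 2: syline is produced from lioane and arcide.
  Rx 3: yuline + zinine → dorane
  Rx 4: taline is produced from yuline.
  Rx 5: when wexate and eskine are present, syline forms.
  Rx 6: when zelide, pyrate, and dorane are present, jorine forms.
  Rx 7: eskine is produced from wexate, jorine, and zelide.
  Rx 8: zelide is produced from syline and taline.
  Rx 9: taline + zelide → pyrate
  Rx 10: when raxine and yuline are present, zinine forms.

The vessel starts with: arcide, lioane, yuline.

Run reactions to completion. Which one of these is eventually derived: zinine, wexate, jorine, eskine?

wexate

lioane and arcide present → syline forms (Rx 2).
yuline present → taline forms (Rx 4).
syline and taline present → zelide forms (Rx 8).
taline and zelide present → pyrate forms (Rx 9).
pyrate and yuline present → wexate forms (Rx 1).
zinine would need raxine and yuline (Rx 10), but raxine never forms. eskine would need wexate, jorine, and zelide (Rx 7), but jorine never forms. jorine would need zelide, pyrate, and dorane (Rx 6), but dorane never forms.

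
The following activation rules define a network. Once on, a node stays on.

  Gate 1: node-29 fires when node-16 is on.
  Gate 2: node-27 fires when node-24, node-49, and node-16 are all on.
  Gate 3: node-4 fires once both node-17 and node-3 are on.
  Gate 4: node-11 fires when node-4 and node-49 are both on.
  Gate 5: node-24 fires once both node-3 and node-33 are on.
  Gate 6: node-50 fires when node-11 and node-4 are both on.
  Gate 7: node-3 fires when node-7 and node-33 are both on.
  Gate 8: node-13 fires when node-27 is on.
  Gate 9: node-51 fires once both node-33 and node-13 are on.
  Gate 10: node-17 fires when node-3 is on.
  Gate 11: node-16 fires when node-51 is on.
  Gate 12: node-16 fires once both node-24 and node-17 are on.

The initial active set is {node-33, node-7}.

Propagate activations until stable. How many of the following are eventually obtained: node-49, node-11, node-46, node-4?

Gate 7: node-7 and node-33 on → node-3 on.
Gate 10: node-3 on → node-17 on.
node-17 and node-3 are on, so node-4 fires (Gate 3).
No rule produces node-49, and it is not given.
node-11 would need node-4 and node-49 (Gate 4), but node-49 never turns on.
No rule produces node-46, and it is not given.
node-4: reached.
Reached: node-4 — 1 of the 4.

1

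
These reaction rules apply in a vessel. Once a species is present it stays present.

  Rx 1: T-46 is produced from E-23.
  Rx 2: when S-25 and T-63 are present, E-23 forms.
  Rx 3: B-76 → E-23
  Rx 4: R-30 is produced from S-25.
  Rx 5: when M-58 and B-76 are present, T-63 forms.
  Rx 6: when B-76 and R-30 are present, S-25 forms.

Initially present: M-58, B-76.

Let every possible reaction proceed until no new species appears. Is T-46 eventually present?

Yes

B-76 present → E-23 forms (Rx 3).
E-23 present → T-46 forms (Rx 1).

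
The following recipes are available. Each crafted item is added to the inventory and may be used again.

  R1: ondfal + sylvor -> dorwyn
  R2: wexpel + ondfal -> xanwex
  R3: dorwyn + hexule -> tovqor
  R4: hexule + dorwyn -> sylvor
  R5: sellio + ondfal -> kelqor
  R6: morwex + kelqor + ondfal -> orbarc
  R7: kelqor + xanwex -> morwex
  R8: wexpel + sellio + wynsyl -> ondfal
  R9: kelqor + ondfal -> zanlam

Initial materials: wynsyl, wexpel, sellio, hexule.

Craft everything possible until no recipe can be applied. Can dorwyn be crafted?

No

dorwyn would need ondfal and sylvor (R1), but sylvor is never obtained.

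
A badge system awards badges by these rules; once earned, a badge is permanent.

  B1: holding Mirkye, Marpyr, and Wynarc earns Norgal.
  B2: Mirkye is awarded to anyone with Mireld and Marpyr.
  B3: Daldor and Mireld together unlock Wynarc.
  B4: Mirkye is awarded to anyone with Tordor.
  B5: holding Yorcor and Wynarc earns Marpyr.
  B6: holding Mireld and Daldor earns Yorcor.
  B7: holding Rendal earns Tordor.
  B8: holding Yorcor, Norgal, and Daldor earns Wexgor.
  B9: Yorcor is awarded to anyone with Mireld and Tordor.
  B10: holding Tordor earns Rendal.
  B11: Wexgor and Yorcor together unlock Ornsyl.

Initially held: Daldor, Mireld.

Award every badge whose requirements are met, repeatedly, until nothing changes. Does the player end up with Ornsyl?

With Daldor and Mireld, Wynarc is earned (B3).
With Mireld and Daldor, Yorcor is earned (B6).
With Yorcor and Wynarc, Marpyr is earned (B5).
With Mireld and Marpyr, Mirkye is earned (B2).
With Mirkye, Marpyr, and Wynarc, Norgal is earned (B1).
With Yorcor, Norgal, and Daldor, Wexgor is earned (B8).
With Wexgor and Yorcor, Ornsyl is earned (B11).

Yes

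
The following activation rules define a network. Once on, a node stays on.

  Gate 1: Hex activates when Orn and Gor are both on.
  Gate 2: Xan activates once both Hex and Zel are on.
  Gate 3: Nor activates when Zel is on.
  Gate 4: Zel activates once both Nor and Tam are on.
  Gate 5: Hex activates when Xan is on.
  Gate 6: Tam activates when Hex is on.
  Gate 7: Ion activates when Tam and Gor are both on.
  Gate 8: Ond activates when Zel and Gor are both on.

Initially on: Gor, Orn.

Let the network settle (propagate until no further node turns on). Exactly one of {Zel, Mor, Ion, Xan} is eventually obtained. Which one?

Ion

Orn and Gor are on, so Hex activates (Gate 1).
Hex is on, so Tam activates (Gate 6).
Tam and Gor are on, so Ion activates (Gate 7).
Zel would need Nor and Tam (Gate 4), but Nor never turns on. Xan would need Hex and Zel (Gate 2), but Zel never turns on. No rule produces Mor, and it is not given.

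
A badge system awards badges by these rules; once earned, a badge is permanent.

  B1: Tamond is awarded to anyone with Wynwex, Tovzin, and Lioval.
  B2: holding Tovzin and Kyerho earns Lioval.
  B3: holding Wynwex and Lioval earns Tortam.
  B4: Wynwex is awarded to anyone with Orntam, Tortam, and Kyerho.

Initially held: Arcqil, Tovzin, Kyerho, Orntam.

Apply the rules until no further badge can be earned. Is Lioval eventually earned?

Yes

With Tovzin and Kyerho, Lioval is earned (B2).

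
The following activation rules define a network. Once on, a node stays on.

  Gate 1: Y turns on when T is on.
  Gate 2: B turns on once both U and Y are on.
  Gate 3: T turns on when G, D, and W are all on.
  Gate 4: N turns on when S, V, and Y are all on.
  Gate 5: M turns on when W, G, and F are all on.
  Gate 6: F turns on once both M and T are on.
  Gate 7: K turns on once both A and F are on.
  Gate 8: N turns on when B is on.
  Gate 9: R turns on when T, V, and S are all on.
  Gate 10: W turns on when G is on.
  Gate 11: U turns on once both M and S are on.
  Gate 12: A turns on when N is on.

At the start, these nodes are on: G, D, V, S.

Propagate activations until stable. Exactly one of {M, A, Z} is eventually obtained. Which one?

Gate 10: G on → W on.
G, D, and W are on, so T turns on (Gate 3).
Gate 1: T on → Y on.
S, V, and Y are on, so N turns on (Gate 4).
Gate 12: N on → A on.
No rule produces Z, and it is not given. M would need W, G, and F (Gate 5), but F never turns on.

A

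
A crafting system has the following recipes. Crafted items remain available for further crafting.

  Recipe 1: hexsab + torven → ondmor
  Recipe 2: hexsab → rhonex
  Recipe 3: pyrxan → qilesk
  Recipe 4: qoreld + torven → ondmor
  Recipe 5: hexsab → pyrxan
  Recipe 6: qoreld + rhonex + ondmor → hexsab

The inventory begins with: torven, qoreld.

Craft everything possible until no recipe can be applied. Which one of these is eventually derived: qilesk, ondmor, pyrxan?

ondmor

Using Recipe 4, qoreld and torven make ondmor.
pyrxan would need hexsab (Recipe 5), but hexsab is never obtained. qilesk would need pyrxan (Recipe 3), but pyrxan is never obtained.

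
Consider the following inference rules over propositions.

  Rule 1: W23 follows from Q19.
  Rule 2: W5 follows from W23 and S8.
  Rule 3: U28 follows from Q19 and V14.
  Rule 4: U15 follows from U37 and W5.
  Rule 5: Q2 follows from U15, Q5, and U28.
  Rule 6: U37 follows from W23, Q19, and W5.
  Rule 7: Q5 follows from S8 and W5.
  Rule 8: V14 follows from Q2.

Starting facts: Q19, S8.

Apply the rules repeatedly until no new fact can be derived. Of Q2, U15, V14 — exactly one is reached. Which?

From Q19, Rule 1 gives W23.
From W23 and S8, Rule 2 gives W5.
From W23, Q19, and W5, Rule 6 gives U37.
From U37 and W5, Rule 4 gives U15.
Q2 would need U15, Q5, and U28 (Rule 5), but U28 is never established. V14 would need Q2 (Rule 8), but Q2 is never established.

U15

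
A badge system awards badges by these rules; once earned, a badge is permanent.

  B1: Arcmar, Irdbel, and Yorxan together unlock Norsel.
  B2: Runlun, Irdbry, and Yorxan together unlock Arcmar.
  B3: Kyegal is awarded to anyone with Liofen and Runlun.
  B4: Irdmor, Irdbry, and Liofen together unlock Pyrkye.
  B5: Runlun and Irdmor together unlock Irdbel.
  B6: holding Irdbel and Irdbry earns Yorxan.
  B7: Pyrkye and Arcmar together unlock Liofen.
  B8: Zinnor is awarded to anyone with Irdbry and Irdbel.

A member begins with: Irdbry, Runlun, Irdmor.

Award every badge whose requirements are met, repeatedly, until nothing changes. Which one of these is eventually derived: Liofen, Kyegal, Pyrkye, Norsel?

Norsel

With Runlun and Irdmor, Irdbel is earned (B5).
With Irdbel and Irdbry, Yorxan is earned (B6).
With Runlun, Irdbry, and Yorxan, Arcmar is earned (B2).
With Arcmar, Irdbel, and Yorxan, Norsel is earned (B1).
Kyegal would need Liofen and Runlun (B3), but Liofen is never earned. Pyrkye would need Irdmor, Irdbry, and Liofen (B4), but Liofen is never earned. Liofen would need Pyrkye and Arcmar (B7), but Pyrkye is never earned.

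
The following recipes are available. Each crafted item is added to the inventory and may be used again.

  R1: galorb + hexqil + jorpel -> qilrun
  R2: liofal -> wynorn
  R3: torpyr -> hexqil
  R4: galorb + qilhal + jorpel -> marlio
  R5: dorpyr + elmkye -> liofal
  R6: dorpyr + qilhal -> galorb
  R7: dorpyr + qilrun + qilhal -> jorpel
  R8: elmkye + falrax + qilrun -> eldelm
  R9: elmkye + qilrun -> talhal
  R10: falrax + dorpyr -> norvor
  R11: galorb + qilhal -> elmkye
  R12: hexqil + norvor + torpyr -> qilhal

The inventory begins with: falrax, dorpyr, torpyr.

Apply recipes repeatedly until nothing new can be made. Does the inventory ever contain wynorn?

Yes

Using R10, falrax and dorpyr make norvor.
torpyr -> hexqil (R3).
Using R12, hexqil, norvor, and torpyr make qilhal.
Using R6, dorpyr and qilhal make galorb.
Using R11, galorb and qilhal make elmkye.
dorpyr + elmkye -> liofal (R5).
Using R2, liofal makes wynorn.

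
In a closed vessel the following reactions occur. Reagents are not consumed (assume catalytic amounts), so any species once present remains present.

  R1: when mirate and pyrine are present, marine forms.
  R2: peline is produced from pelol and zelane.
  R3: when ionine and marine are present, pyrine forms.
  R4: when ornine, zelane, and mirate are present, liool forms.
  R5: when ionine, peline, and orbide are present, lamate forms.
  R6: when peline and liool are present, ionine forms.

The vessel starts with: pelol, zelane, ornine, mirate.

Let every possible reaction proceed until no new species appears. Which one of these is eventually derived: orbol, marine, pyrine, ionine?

ionine

ornine, zelane, and mirate present → liool forms (R4).
pelol and zelane present → peline forms (R2).
peline and liool present → ionine forms (R6).
pyrine would need ionine and marine (R3), but marine never forms. marine would need mirate and pyrine (R1), but pyrine never forms. No rule produces orbol, and it is not given.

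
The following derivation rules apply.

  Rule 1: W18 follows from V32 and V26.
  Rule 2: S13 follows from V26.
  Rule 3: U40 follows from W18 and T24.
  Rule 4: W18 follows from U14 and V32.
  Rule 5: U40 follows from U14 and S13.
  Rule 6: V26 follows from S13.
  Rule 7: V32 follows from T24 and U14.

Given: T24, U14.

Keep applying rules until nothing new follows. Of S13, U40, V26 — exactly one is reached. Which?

U40

From T24 and U14, Rule 7 gives V32.
U14 and V32 hold, so W18 follows (Rule 4).
From W18 and T24, Rule 3 gives U40.
V26 would need S13 (Rule 6), but S13 is never established. S13 would need V26 (Rule 2), but V26 is never established.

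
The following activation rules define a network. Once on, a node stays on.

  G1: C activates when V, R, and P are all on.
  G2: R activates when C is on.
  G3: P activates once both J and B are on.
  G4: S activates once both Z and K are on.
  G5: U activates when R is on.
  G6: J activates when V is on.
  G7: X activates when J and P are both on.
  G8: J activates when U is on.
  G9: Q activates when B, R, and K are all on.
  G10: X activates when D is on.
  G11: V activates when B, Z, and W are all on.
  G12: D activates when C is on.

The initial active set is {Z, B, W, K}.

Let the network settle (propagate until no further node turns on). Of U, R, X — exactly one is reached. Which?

B, Z, and W are on, so V activates (G11).
G6: V on → J on.
G3: J and B on → P on.
J and P are on, so X activates (G7).
U would need R (G5), but R never turns on. R would need C (G2), but C never turns on.

X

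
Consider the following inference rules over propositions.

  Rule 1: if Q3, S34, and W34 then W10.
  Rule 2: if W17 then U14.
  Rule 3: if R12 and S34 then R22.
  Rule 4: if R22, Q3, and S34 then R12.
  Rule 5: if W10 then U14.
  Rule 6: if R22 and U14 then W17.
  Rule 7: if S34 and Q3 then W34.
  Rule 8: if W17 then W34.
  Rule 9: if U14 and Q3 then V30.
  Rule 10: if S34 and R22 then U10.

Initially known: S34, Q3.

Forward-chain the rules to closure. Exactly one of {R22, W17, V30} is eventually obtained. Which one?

V30

S34 and Q3 hold, so W34 follows (Rule 7).
Q3, S34, and W34 hold, so W10 follows (Rule 1).
From W10, Rule 5 gives U14.
From U14 and Q3, Rule 9 gives V30.
W17 would need R22 and U14 (Rule 6), but R22 is never established. R22 would need R12 and S34 (Rule 3), but R12 is never established.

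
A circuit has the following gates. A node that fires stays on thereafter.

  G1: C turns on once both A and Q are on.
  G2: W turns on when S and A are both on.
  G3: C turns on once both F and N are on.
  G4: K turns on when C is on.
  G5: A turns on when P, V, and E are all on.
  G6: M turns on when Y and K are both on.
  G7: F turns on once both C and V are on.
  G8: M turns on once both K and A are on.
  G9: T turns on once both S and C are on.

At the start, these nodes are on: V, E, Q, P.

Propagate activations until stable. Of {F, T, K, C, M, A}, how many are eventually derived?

P, V, and E are on, so A turns on (G5).
G1: A and Q on → C on.
G7: C and V on → F on.
C is on, so K turns on (G4).
G8: K and A on → M on.
F: reached.
T would need S and C (G9), but S never turns on.
K: reached.
C: reached.
M: reached.
A: reached.
Reached: F, K, C, M, and A — 5 of the 6.

5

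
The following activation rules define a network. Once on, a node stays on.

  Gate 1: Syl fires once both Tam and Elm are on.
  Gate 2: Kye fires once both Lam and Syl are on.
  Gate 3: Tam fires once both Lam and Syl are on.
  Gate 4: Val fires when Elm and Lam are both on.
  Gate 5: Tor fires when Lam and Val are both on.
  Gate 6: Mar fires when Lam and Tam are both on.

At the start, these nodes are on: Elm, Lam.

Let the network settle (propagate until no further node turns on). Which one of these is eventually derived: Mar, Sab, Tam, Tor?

Elm and Lam are on, so Val fires (Gate 4).
Lam and Val are on, so Tor fires (Gate 5).
No rule produces Sab, and it is not given. Tam would need Lam and Syl (Gate 3), but Syl never turns on. Mar would need Lam and Tam (Gate 6), but Tam never turns on.

Tor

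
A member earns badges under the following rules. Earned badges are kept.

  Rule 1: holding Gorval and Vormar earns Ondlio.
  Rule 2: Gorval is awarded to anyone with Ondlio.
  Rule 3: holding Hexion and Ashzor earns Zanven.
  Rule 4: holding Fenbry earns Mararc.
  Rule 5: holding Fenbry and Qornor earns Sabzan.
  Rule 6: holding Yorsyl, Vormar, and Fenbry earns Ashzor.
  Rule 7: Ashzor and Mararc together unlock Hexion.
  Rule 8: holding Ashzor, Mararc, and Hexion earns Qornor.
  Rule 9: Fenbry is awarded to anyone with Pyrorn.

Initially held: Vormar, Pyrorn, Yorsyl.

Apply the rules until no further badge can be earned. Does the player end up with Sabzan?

With Pyrorn, Fenbry is earned (Rule 9).
With Yorsyl, Vormar, and Fenbry, Ashzor is earned (Rule 6).
With Fenbry, Mararc is earned (Rule 4).
With Ashzor and Mararc, Hexion is earned (Rule 7).
With Ashzor, Mararc, and Hexion, Qornor is earned (Rule 8).
With Fenbry and Qornor, Sabzan is earned (Rule 5).

Yes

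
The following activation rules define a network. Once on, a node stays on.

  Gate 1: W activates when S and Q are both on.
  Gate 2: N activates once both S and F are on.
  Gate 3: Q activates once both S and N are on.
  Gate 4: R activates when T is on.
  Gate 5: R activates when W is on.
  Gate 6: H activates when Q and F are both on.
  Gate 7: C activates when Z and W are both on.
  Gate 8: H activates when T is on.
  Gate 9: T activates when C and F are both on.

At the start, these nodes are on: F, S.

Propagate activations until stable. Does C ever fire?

C would need Z and W (Gate 7), but Z never turns on.

No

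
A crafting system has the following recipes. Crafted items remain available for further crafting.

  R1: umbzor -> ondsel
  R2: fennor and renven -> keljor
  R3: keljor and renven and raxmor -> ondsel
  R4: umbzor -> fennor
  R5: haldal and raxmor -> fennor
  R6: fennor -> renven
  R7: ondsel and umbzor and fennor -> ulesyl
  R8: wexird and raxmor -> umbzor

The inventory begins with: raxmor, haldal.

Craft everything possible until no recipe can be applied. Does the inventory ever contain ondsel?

Using R5, haldal and raxmor make fennor.
Using R6, fennor makes renven.
Using R2, fennor and renven make keljor.
Using R3, keljor, renven, and raxmor make ondsel.

Yes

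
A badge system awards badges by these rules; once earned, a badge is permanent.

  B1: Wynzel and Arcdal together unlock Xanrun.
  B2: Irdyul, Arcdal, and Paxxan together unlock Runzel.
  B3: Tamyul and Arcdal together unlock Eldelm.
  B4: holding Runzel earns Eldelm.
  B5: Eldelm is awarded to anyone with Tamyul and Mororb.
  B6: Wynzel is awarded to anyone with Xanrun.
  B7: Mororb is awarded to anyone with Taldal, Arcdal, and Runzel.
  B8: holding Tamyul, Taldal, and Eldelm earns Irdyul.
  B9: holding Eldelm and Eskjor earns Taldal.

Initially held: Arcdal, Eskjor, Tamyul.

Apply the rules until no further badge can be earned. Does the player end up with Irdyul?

Yes

With Tamyul and Arcdal, Eldelm is earned (B3).
With Eldelm and Eskjor, Taldal is earned (B9).
With Tamyul, Taldal, and Eldelm, Irdyul is earned (B8).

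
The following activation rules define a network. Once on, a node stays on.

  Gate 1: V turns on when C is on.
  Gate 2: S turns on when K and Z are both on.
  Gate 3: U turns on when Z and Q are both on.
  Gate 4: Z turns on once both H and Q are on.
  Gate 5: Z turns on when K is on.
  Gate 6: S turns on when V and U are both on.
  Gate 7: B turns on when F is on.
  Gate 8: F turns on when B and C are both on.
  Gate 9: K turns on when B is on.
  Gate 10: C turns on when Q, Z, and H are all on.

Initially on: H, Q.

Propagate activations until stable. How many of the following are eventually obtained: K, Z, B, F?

1

H and Q are on, so Z turns on (Gate 4).
K would need B (Gate 9), but B never turns on.
Z: reached.
B would need F (Gate 7), but F never turns on.
F would need B and C (Gate 8), but B never turns on.
Reached: Z — 1 of the 4.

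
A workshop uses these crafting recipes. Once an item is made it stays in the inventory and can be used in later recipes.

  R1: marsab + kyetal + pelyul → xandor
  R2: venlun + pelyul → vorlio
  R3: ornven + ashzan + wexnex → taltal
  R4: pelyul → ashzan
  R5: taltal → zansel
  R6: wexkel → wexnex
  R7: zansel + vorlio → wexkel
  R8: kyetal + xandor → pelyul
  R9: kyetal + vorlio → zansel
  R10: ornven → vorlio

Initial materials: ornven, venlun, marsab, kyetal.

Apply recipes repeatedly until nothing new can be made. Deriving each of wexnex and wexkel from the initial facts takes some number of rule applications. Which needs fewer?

wexkel: ornven → vorlio (R10). kyetal + vorlio → zansel (R9). zansel + vorlio → wexkel (R7). [3 rule applications]
wexnex: Using R10, ornven makes vorlio. kyetal + vorlio → zansel (R9). zansel + vorlio → wexkel (R7). Using R6, wexkel makes wexnex. [4 rule applications]
wexkel needs fewer.

wexkel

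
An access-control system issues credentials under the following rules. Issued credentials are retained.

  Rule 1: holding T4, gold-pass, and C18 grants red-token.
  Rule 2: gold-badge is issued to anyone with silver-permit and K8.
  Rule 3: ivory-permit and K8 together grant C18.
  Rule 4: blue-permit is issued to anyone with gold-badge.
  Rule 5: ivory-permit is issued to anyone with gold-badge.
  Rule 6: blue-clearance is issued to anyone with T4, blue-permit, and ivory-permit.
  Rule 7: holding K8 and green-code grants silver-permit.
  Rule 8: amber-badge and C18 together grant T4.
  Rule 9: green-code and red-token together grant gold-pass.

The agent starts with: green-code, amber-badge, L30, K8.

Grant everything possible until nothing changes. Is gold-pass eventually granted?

gold-pass would need green-code and red-token (Rule 9), but red-token is never granted.

No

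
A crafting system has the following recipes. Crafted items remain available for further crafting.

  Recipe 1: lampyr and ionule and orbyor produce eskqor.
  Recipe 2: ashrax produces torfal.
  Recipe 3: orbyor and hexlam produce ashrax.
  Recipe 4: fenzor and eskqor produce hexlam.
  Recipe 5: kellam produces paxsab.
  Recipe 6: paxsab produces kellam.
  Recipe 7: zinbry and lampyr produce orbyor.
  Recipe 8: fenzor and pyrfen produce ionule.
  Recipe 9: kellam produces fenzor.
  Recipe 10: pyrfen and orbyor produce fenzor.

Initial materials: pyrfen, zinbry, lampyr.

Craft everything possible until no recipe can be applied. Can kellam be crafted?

No

kellam would need paxsab (Recipe 6), but paxsab is never obtained.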